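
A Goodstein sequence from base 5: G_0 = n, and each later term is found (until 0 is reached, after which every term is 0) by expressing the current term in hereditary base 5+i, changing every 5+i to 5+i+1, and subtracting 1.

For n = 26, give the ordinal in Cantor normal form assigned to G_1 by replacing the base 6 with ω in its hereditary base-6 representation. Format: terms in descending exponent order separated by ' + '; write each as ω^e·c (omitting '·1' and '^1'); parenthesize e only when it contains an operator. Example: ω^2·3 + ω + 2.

base 5: 26 = 5^2 + 1; at 6: 6^2 + 1 = 37; next = 36
base 6: 36 = 6^2; at 7: 7^2 = 49; next = 48

ω^2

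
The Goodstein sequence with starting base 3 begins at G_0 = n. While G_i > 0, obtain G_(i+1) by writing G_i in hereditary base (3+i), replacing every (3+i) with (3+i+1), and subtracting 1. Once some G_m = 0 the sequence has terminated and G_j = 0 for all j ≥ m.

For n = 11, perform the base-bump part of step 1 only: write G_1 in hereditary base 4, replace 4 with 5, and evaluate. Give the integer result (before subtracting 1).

G_0=11  [base 3] 3^2 + 2  →[3↦4]→  4^2 + 2 = 18  −1 ⇒ G_1=17
G_1=17  [base 4] 4^2 + 1  →[4↦5]→  5^2 + 1 = 26  −1 ⇒ G_2=25

26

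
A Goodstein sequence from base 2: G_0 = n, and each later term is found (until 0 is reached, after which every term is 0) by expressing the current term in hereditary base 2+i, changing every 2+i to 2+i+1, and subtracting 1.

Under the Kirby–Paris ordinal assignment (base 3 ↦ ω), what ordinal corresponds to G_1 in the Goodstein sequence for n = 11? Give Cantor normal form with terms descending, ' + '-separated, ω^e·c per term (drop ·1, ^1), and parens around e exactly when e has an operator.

G_0 = 11. HB_2(11) = 2^(2 + 1) + 2 + 1. Bump = 85. G_1 = 84.
G_1 = 84. HB_3(84) = 3^(3 + 1) + 3. Bump = 1028. G_2 = 1027.

ω^(ω + 1) + ω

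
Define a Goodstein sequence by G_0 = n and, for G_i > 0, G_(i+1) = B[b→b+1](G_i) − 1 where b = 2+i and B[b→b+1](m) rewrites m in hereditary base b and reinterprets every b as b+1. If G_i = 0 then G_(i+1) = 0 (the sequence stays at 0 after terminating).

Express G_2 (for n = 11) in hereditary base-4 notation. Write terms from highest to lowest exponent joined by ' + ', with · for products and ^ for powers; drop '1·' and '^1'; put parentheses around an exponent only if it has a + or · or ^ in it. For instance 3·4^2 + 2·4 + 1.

i=0: 11 = 2^(2 + 1) + 2 + 1 (b=2); 2→3: 3^(3 + 1) + 3 + 1 = 85; 85−1 = 84
i=1: 84 = 3^(3 + 1) + 3 (b=3); 3→4: 4^(4 + 1) + 4 = 1028; 1028−1 = 1027
i=2: 1027 = 4^(4 + 1) + 3 (b=4); 4→5: 5^(5 + 1) + 3 = 15628; 15628−1 = 15627

4^(4 + 1) + 3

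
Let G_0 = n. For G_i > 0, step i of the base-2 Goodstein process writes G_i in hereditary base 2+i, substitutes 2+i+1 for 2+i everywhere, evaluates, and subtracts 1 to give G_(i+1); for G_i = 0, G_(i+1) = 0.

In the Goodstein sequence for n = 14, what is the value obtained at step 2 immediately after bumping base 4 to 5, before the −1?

step 0: 14 = 2^(2 + 1) + 2^2 + 2; sub 3 for 2: 3^(3 + 1) + 3^3 + 3; = 111; G_1 = 111−1 = 110
step 1: 110 = 3^(3 + 1) + 3^3 + 2; sub 4 for 3: 4^(4 + 1) + 4^4 + 2; = 1282; G_2 = 1282−1 = 1281
step 2: 1281 = 4^(4 + 1) + 4^4 + 1; sub 5 for 4: 5^(5 + 1) + 5^5 + 1; = 18751; G_3 = 18751−1 = 18750

18751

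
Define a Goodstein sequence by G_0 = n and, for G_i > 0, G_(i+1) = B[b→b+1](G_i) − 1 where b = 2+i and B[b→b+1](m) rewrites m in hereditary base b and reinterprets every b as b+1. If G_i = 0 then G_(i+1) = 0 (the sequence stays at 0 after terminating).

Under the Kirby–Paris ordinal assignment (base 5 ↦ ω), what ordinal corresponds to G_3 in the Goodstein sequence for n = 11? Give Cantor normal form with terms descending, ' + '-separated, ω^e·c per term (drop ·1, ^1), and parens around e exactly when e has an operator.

[0] 11 ≡ 2^(2 + 1) + 2 + 1 (base 2). Lift 3: 85. −1: 84.
[1] 84 ≡ 3^(3 + 1) + 3 (base 3). Lift 4: 1028. −1: 1027.
[2] 1027 ≡ 4^(4 + 1) + 3 (base 4). Lift 5: 15628. −1: 15627.
[3] 15627 ≡ 5^(5 + 1) + 2 (base 5). Lift 6: 279938. −1: 279937.

ω^(ω + 1) + 2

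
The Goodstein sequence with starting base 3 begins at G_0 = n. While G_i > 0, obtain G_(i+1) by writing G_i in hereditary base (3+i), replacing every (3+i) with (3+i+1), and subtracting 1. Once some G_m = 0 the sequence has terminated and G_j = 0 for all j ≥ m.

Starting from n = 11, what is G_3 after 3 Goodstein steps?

35

[0] 11 ≡ 3^2 + 2 (base 3). Lift 4: 18. −1: 17.
[1] 17 ≡ 4^2 + 1 (base 4). Lift 5: 26. −1: 25.
[2] 25 ≡ 5^2 (base 5). Lift 6: 36. −1: 35.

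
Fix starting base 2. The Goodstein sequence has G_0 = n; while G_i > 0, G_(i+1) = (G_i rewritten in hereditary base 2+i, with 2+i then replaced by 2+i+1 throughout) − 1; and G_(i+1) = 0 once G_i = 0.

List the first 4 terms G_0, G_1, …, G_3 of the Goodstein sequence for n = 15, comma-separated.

step 0: 15 = 2^(2 + 1) + 2^2 + 2 + 1; sub 3 for 2: 3^(3 + 1) + 3^3 + 3 + 1; = 112; G_1 = 112−1 = 111
step 1: 111 = 3^(3 + 1) + 3^3 + 3; sub 4 for 3: 4^(4 + 1) + 4^4 + 4; = 1284; G_2 = 1284−1 = 1283
step 2: 1283 = 4^(4 + 1) + 4^4 + 3; sub 5 for 4: 5^(5 + 1) + 5^5 + 3; = 18753; G_3 = 18753−1 = 18752

15, 111, 1283, 18752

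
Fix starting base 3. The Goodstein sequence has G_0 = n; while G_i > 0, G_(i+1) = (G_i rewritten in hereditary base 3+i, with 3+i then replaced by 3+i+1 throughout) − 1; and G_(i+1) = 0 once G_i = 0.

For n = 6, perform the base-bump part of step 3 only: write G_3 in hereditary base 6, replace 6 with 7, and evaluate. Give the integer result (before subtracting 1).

8

G_0=6  [base 3] 2·3  →[3↦4]→  2·4 = 8  −1 ⇒ G_1=7
G_1=7  [base 4] 4 + 3  →[4↦5]→  5 + 3 = 8  −1 ⇒ G_2=7
G_2=7  [base 5] 5 + 2  →[5↦6]→  6 + 2 = 8  −1 ⇒ G_3=7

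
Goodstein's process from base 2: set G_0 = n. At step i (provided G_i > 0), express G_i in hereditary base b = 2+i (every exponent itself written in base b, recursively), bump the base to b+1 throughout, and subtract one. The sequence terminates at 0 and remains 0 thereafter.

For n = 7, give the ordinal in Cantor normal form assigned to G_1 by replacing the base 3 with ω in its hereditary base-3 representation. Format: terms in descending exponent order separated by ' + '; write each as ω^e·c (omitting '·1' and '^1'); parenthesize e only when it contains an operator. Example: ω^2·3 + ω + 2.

ω^ω + ω

(0) 7|_2 = 2^2 + 2 + 1 ↦ 3^3 + 3 + 1|_3 = 31 ⇒ 30
(1) 30|_3 = 3^3 + 3 ↦ 4^4 + 4|_4 = 260 ⇒ 259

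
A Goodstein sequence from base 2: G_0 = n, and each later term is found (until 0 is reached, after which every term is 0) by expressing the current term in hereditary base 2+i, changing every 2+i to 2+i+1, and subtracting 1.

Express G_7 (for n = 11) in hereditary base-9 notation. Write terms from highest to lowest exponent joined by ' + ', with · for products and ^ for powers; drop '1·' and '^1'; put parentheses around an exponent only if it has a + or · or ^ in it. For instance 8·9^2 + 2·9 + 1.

G_0=11  [base 2] 2^(2 + 1) + 2 + 1  →[2↦3]→  3^(3 + 1) + 3 + 1 = 85  −1 ⇒ G_1=84
G_1=84  [base 3] 3^(3 + 1) + 3  →[3↦4]→  4^(4 + 1) + 4 = 1028  −1 ⇒ G_2=1027
G_2=1027  [base 4] 4^(4 + 1) + 3  →[4↦5]→  5^(5 + 1) + 3 = 15628  −1 ⇒ G_3=15627
G_3=15627  [base 5] 5^(5 + 1) + 2  →[5↦6]→  6^(6 + 1) + 2 = 279938  −1 ⇒ G_4=279937
G_4=279937  [base 6] 6^(6 + 1) + 1  →[6↦7]→  7^(7 + 1) + 1 = 5764802  −1 ⇒ G_5=5764801
G_5=5764801  [base 7] 7^(7 + 1)  →[7↦8]→  8^(8 + 1) = 134217728  −1 ⇒ G_6=134217727
G_6=134217727  [base 8] 7·8^8 + 7·8^7 + 7·8^6 + 7·8^5 + 7·8^4 + 7·8^3 + 7·8^2 + 7·8 + 7  →[8↦9]→  7·9^9 + 7·9^7 + 7·9^6 + 7·9^5 + 7·9^4 + 7·9^3 + 7·9^2 + 7·9 + 7 = 2749609303  −1 ⇒ G_7=2749609302
G_7=2749609302  [base 9] 7·9^9 + 7·9^7 + 7·9^6 + 7·9^5 + 7·9^4 + 7·9^3 + 7·9^2 + 7·9 + 6  →[9↦10]→  7·10^10 + 7·10^7 + 7·10^6 + 7·10^5 + 7·10^4 + 7·10^3 + 7·10^2 + 7·10 + 6 = 70077777776  −1 ⇒ G_8=70077777775

7·9^9 + 7·9^7 + 7·9^6 + 7·9^5 + 7·9^4 + 7·9^3 + 7·9^2 + 7·9 + 6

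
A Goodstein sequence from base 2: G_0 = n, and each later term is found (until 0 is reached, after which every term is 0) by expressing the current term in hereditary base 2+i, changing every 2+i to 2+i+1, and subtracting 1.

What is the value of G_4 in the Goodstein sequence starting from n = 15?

15 —HB2→ 2^(2 + 1) + 2^2 + 2 + 1 —bump→ 3^(3 + 1) + 3^3 + 3 + 1 = 112 —(−1)→ 111
111 —HB3→ 3^(3 + 1) + 3^3 + 3 —bump→ 4^(4 + 1) + 4^4 + 4 = 1284 —(−1)→ 1283
1283 —HB4→ 4^(4 + 1) + 4^4 + 3 —bump→ 5^(5 + 1) + 5^5 + 3 = 18753 —(−1)→ 18752
18752 —HB5→ 5^(5 + 1) + 5^5 + 2 —bump→ 6^(6 + 1) + 6^6 + 2 = 326594 —(−1)→ 326593

326593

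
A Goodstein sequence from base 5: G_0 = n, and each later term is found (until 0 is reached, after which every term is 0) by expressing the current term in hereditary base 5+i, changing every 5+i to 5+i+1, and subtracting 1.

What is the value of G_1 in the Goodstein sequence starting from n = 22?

25

G_0=22  [base 5] 4·5 + 2  →[5↦6]→  4·6 + 2 = 26  −1 ⇒ G_1=25
G_1=25  [base 6] 4·6 + 1  →[6↦7]→  4·7 + 1 = 29  −1 ⇒ G_2=28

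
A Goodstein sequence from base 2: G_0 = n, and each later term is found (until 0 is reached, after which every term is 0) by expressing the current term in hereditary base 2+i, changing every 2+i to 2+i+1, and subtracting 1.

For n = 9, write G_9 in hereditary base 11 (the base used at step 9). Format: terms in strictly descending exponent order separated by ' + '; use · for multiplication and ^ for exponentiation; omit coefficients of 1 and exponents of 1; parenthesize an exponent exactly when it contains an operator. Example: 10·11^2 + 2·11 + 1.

G_0 = 9. HB_2(9) = 2^(2 + 1) + 1. Bump = 82. G_1 = 81.
G_1 = 81. HB_3(81) = 3^(3 + 1). Bump = 1024. G_2 = 1023.
G_2 = 1023. HB_4(1023) = 3·4^4 + 3·4^3 + 3·4^2 + 3·4 + 3. Bump = 9843. G_3 = 9842.
G_3 = 9842. HB_5(9842) = 3·5^5 + 3·5^3 + 3·5^2 + 3·5 + 2. Bump = 140744. G_4 = 140743.
G_4 = 140743. HB_6(140743) = 3·6^6 + 3·6^3 + 3·6^2 + 3·6 + 1. Bump = 2471827. G_5 = 2471826.
G_5 = 2471826. HB_7(2471826) = 3·7^7 + 3·7^3 + 3·7^2 + 3·7. Bump = 50333400. G_6 = 50333399.
G_6 = 50333399. HB_8(50333399) = 3·8^8 + 3·8^3 + 3·8^2 + 2·8 + 7. Bump = 1162263922. G_7 = 1162263921.
G_7 = 1162263921. HB_9(1162263921) = 3·9^9 + 3·9^3 + 3·9^2 + 2·9 + 6. Bump = 30000003326. G_8 = 30000003325.
G_8 = 30000003325. HB_10(30000003325) = 3·10^10 + 3·10^3 + 3·10^2 + 2·10 + 5. Bump = 855935016216. G_9 = 855935016215.

3·11^11 + 3·11^3 + 3·11^2 + 2·11 + 4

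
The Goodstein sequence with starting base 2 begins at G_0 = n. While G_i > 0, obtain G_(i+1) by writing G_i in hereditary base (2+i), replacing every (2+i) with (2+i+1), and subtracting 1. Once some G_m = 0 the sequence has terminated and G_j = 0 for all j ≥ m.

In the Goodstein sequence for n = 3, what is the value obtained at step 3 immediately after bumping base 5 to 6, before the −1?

[0] 3 ≡ 2 + 1 (base 2). Lift 3: 4. −1: 3.
[1] 3 ≡ 3 (base 3). Lift 4: 4. −1: 3.
[2] 3 ≡ 3 (base 4). Lift 5: 3. −1: 2.

2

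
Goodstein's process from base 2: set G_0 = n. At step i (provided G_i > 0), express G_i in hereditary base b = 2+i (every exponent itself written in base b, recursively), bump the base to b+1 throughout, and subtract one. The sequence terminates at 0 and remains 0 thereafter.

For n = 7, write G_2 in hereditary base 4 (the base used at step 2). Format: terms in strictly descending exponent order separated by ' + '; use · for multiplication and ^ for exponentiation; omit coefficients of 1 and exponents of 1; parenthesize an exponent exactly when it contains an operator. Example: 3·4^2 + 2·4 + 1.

(0) 7|_2 = 2^2 + 2 + 1 ↦ 3^3 + 3 + 1|_3 = 31 ⇒ 30
(1) 30|_3 = 3^3 + 3 ↦ 4^4 + 4|_4 = 260 ⇒ 259
(2) 259|_4 = 4^4 + 3 ↦ 5^5 + 3|_5 = 3128 ⇒ 3127

4^4 + 3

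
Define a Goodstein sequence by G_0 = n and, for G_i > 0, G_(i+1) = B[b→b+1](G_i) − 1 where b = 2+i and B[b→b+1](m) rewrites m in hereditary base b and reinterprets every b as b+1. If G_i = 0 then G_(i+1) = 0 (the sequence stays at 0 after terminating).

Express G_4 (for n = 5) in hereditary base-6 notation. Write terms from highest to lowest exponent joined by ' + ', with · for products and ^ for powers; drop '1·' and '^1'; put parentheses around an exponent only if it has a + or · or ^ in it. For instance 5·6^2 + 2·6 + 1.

3·6^3 + 3·6^2 + 3·6 + 1

G_0 = 5. HB_2(5) = 2^2 + 1. Bump = 28. G_1 = 27.
G_1 = 27. HB_3(27) = 3^3. Bump = 256. G_2 = 255.
G_2 = 255. HB_4(255) = 3·4^3 + 3·4^2 + 3·4 + 3. Bump = 468. G_3 = 467.
G_3 = 467. HB_5(467) = 3·5^3 + 3·5^2 + 3·5 + 2. Bump = 776. G_4 = 775.
G_4 = 775. HB_6(775) = 3·6^3 + 3·6^2 + 3·6 + 1. Bump = 1198. G_5 = 1197.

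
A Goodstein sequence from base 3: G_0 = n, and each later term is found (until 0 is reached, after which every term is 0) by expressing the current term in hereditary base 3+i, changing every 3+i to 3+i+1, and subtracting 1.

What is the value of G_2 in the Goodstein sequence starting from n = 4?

[0] 4 ≡ 3 + 1 (base 3). Lift 4: 5. −1: 4.
[1] 4 ≡ 4 (base 4). Lift 5: 5. −1: 4.
[2] 4 ≡ 4 (base 5). Lift 6: 4. −1: 3.

4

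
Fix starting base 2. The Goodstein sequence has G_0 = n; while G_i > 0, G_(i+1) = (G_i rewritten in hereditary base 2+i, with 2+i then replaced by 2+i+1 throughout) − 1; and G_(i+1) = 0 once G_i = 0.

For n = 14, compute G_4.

326591

G_0 = 14. HB_2(14) = 2^(2 + 1) + 2^2 + 2. Bump = 111. G_1 = 110.
G_1 = 110. HB_3(110) = 3^(3 + 1) + 3^3 + 2. Bump = 1282. G_2 = 1281.
G_2 = 1281. HB_4(1281) = 4^(4 + 1) + 4^4 + 1. Bump = 18751. G_3 = 18750.
G_3 = 18750. HB_5(18750) = 5^(5 + 1) + 5^5. Bump = 326592. G_4 = 326591.
G_4 = 326591. HB_6(326591) = 6^(6 + 1) + 5·6^5 + 5·6^4 + 5·6^3 + 5·6^2 + 5·6 + 5. Bump = 5862841. G_5 = 5862840.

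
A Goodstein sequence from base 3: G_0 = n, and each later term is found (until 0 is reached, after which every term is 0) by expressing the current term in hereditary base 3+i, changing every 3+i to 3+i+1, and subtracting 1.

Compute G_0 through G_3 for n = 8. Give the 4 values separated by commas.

8, 9, 10, 11

G_0 = 8. HB_3(8) = 2·3 + 2. Bump = 10. G_1 = 9.
G_1 = 9. HB_4(9) = 2·4 + 1. Bump = 11. G_2 = 10.
G_2 = 10. HB_5(10) = 2·5. Bump = 12. G_3 = 11.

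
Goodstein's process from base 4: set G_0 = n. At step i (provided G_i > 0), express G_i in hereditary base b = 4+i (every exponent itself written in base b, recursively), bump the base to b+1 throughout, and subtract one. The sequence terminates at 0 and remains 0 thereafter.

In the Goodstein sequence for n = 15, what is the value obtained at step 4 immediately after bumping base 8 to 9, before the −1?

base 4: 15 = 3·4 + 3; at 5: 3·5 + 3 = 18; next = 17
base 5: 17 = 3·5 + 2; at 6: 3·6 + 2 = 20; next = 19
base 6: 19 = 3·6 + 1; at 7: 3·7 + 1 = 22; next = 21
base 7: 21 = 3·7; at 8: 3·8 = 24; next = 23
base 8: 23 = 2·8 + 7; at 9: 2·9 + 7 = 25; next = 24

25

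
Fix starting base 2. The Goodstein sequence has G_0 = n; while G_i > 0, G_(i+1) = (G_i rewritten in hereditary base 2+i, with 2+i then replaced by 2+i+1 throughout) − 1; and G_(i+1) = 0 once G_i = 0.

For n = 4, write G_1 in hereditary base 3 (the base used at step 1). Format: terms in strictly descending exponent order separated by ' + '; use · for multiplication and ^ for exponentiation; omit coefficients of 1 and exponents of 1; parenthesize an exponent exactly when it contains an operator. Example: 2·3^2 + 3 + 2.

[0] 4 ≡ 2^2 (base 2). Lift 3: 27. −1: 26.
[1] 26 ≡ 2·3^2 + 2·3 + 2 (base 3). Lift 4: 42. −1: 41.

2·3^2 + 2·3 + 2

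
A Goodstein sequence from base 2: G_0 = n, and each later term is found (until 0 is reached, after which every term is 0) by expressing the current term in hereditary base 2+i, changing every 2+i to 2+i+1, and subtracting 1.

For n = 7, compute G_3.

3127

i=0: 7 = 2^2 + 2 + 1 (b=2); 2→3: 3^3 + 3 + 1 = 31; 31−1 = 30
i=1: 30 = 3^3 + 3 (b=3); 3→4: 4^4 + 4 = 260; 260−1 = 259
i=2: 259 = 4^4 + 3 (b=4); 4→5: 5^5 + 3 = 3128; 3128−1 = 3127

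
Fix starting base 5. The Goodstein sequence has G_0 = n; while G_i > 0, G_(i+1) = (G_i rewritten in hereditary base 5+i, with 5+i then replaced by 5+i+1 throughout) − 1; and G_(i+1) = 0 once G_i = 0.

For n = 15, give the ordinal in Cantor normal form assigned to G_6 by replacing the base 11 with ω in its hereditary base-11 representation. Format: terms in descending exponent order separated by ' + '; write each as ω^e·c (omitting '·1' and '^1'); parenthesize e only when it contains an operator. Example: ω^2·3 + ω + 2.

base 5: 15 = 3·5; at 6: 3·6 = 18; next = 17
base 6: 17 = 2·6 + 5; at 7: 2·7 + 5 = 19; next = 18
base 7: 18 = 2·7 + 4; at 8: 2·8 + 4 = 20; next = 19
base 8: 19 = 2·8 + 3; at 9: 2·9 + 3 = 21; next = 20
base 9: 20 = 2·9 + 2; at 10: 2·10 + 2 = 22; next = 21
base 10: 21 = 2·10 + 1; at 11: 2·11 + 1 = 23; next = 22

ω·2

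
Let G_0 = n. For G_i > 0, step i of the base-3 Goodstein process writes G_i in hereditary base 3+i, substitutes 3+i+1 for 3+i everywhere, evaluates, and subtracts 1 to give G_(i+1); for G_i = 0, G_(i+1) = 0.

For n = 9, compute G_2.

G_0=9  [base 3] 3^2  →[3↦4]→  4^2 = 16  −1 ⇒ G_1=15
G_1=15  [base 4] 3·4 + 3  →[4↦5]→  3·5 + 3 = 18  −1 ⇒ G_2=17

17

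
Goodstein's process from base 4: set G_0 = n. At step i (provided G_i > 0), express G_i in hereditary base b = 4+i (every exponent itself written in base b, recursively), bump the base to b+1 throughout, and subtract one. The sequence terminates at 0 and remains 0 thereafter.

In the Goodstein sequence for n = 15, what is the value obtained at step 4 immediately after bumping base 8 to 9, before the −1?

25

[0] 15 ≡ 3·4 + 3 (base 4). Lift 5: 18. −1: 17.
[1] 17 ≡ 3·5 + 2 (base 5). Lift 6: 20. −1: 19.
[2] 19 ≡ 3·6 + 1 (base 6). Lift 7: 22. −1: 21.
[3] 21 ≡ 3·7 (base 7). Lift 8: 24. −1: 23.
[4] 23 ≡ 2·8 + 7 (base 8). Lift 9: 25. −1: 24.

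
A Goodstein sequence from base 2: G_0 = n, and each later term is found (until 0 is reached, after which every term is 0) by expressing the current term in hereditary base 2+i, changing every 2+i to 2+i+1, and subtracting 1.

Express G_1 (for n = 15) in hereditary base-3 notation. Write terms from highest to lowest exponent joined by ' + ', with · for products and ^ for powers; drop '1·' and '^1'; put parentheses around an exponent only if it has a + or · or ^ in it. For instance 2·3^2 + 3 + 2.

G_0 = 15. HB_2(15) = 2^(2 + 1) + 2^2 + 2 + 1. Bump = 112. G_1 = 111.
G_1 = 111. HB_3(111) = 3^(3 + 1) + 3^3 + 3. Bump = 1284. G_2 = 1283.

3^(3 + 1) + 3^3 + 3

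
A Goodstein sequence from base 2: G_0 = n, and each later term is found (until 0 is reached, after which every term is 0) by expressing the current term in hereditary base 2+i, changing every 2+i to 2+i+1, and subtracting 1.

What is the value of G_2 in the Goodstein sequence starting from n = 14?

(0) 14|_2 = 2^(2 + 1) + 2^2 + 2 ↦ 3^(3 + 1) + 3^3 + 3|_3 = 111 ⇒ 110
(1) 110|_3 = 3^(3 + 1) + 3^3 + 2 ↦ 4^(4 + 1) + 4^4 + 2|_4 = 1282 ⇒ 1281

1281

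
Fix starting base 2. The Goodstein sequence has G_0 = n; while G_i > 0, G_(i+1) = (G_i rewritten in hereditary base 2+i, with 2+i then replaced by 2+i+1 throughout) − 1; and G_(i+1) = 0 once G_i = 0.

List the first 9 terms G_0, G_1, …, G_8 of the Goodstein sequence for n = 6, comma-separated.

6, 29, 257, 3125, 46655, 98039, 187243, 332147, 555551

base 2: 6 = 2^2 + 2; at 3: 3^3 + 3 = 30; next = 29
base 3: 29 = 3^3 + 2; at 4: 4^4 + 2 = 258; next = 257
base 4: 257 = 4^4 + 1; at 5: 5^5 + 1 = 3126; next = 3125
base 5: 3125 = 5^5; at 6: 6^6 = 46656; next = 46655
base 6: 46655 = 5·6^5 + 5·6^4 + 5·6^3 + 5·6^2 + 5·6 + 5; at 7: 5·7^5 + 5·7^4 + 5·7^3 + 5·7^2 + 5·7 + 5 = 98040; next = 98039
base 7: 98039 = 5·7^5 + 5·7^4 + 5·7^3 + 5·7^2 + 5·7 + 4; at 8: 5·8^5 + 5·8^4 + 5·8^3 + 5·8^2 + 5·8 + 4 = 187244; next = 187243
base 8: 187243 = 5·8^5 + 5·8^4 + 5·8^3 + 5·8^2 + 5·8 + 3; at 9: 5·9^5 + 5·9^4 + 5·9^3 + 5·9^2 + 5·9 + 3 = 332148; next = 332147
base 9: 332147 = 5·9^5 + 5·9^4 + 5·9^3 + 5·9^2 + 5·9 + 2; at 10: 5·10^5 + 5·10^4 + 5·10^3 + 5·10^2 + 5·10 + 2 = 555552; next = 555551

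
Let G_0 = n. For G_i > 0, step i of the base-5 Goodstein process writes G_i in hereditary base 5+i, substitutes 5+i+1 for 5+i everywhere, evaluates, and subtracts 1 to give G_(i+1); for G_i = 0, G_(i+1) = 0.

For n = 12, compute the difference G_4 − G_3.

[0] 12 ≡ 2·5 + 2 (base 5). Lift 6: 14. −1: 13.
[1] 13 ≡ 2·6 + 1 (base 6). Lift 7: 15. −1: 14.
[2] 14 ≡ 2·7 (base 7). Lift 8: 16. −1: 15.
[3] 15 ≡ 8 + 7 (base 8). Lift 9: 16. −1: 15.

0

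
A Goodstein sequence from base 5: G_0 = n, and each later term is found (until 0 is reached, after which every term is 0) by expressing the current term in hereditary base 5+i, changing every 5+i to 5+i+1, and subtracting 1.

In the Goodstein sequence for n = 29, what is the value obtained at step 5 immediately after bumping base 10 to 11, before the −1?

108

29 —HB5→ 5^2 + 4 —bump→ 6^2 + 4 = 40 —(−1)→ 39
39 —HB6→ 6^2 + 3 —bump→ 7^2 + 3 = 52 —(−1)→ 51
51 —HB7→ 7^2 + 2 —bump→ 8^2 + 2 = 66 —(−1)→ 65
65 —HB8→ 8^2 + 1 —bump→ 9^2 + 1 = 82 —(−1)→ 81
81 —HB9→ 9^2 —bump→ 10^2 = 100 —(−1)→ 99
99 —HB10→ 9·10 + 9 —bump→ 9·11 + 9 = 108 —(−1)→ 107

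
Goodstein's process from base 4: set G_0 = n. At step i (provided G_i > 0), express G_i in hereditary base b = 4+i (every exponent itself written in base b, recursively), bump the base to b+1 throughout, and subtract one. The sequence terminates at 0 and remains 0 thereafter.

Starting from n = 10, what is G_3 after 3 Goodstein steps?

10 —HB4→ 2·4 + 2 —bump→ 2·5 + 2 = 12 —(−1)→ 11
11 —HB5→ 2·5 + 1 —bump→ 2·6 + 1 = 13 —(−1)→ 12
12 —HB6→ 2·6 —bump→ 2·7 = 14 —(−1)→ 13

13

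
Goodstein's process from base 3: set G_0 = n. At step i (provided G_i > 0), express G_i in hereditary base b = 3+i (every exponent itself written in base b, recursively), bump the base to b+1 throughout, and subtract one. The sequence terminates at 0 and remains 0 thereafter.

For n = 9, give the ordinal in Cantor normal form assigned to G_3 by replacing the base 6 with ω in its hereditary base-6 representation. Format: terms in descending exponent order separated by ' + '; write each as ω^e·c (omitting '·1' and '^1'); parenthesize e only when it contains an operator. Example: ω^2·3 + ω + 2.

ω·3 + 1

9 —HB3→ 3^2 —bump→ 4^2 = 16 —(−1)→ 15
15 —HB4→ 3·4 + 3 —bump→ 3·5 + 3 = 18 —(−1)→ 17
17 —HB5→ 3·5 + 2 —bump→ 3·6 + 2 = 20 —(−1)→ 19
19 —HB6→ 3·6 + 1 —bump→ 3·7 + 1 = 22 —(−1)→ 21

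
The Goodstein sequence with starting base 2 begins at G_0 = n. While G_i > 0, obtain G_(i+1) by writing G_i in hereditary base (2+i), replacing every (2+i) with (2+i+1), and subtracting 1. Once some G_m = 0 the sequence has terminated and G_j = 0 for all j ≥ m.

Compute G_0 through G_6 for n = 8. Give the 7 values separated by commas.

step 0: 8 = 2^(2 + 1); sub 3 for 2: 3^(3 + 1); = 81; G_1 = 81−1 = 80
step 1: 80 = 2·3^3 + 2·3^2 + 2·3 + 2; sub 4 for 3: 2·4^4 + 2·4^2 + 2·4 + 2; = 554; G_2 = 554−1 = 553
step 2: 553 = 2·4^4 + 2·4^2 + 2·4 + 1; sub 5 for 4: 2·5^5 + 2·5^2 + 2·5 + 1; = 6311; G_3 = 6311−1 = 6310
step 3: 6310 = 2·5^5 + 2·5^2 + 2·5; sub 6 for 5: 2·6^6 + 2·6^2 + 2·6; = 93396; G_4 = 93396−1 = 93395
step 4: 93395 = 2·6^6 + 2·6^2 + 6 + 5; sub 7 for 6: 2·7^7 + 2·7^2 + 7 + 5; = 1647196; G_5 = 1647196−1 = 1647195
step 5: 1647195 = 2·7^7 + 2·7^2 + 7 + 4; sub 8 for 7: 2·8^8 + 2·8^2 + 8 + 4; = 33554572; G_6 = 33554572−1 = 33554571

8, 80, 553, 6310, 93395, 1647195, 33554571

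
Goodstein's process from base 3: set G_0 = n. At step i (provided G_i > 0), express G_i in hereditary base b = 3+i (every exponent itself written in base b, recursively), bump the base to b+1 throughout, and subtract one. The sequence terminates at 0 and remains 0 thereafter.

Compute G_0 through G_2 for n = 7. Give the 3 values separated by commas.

7, 8, 9

G_0 = 7. HB_3(7) = 2·3 + 1. Bump = 9. G_1 = 8.
G_1 = 8. HB_4(8) = 2·4. Bump = 10. G_2 = 9.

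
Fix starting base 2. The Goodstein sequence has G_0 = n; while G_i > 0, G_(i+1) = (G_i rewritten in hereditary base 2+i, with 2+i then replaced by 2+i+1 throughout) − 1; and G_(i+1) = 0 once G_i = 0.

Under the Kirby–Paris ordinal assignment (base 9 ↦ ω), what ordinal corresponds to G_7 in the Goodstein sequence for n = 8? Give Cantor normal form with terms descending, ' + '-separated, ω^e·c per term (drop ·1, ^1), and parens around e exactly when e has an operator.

ω^ω·2 + ω^2·2 + ω + 2

G_0=8  [base 2] 2^(2 + 1)  →[2↦3]→  3^(3 + 1) = 81  −1 ⇒ G_1=80
G_1=80  [base 3] 2·3^3 + 2·3^2 + 2·3 + 2  →[3↦4]→  2·4^4 + 2·4^2 + 2·4 + 2 = 554  −1 ⇒ G_2=553
G_2=553  [base 4] 2·4^4 + 2·4^2 + 2·4 + 1  →[4↦5]→  2·5^5 + 2·5^2 + 2·5 + 1 = 6311  −1 ⇒ G_3=6310
G_3=6310  [base 5] 2·5^5 + 2·5^2 + 2·5  →[5↦6]→  2·6^6 + 2·6^2 + 2·6 = 93396  −1 ⇒ G_4=93395
G_4=93395  [base 6] 2·6^6 + 2·6^2 + 6 + 5  →[6↦7]→  2·7^7 + 2·7^2 + 7 + 5 = 1647196  −1 ⇒ G_5=1647195
G_5=1647195  [base 7] 2·7^7 + 2·7^2 + 7 + 4  →[7↦8]→  2·8^8 + 2·8^2 + 8 + 4 = 33554572  −1 ⇒ G_6=33554571
G_6=33554571  [base 8] 2·8^8 + 2·8^2 + 8 + 3  →[8↦9]→  2·9^9 + 2·9^2 + 9 + 3 = 774841152  −1 ⇒ G_7=774841151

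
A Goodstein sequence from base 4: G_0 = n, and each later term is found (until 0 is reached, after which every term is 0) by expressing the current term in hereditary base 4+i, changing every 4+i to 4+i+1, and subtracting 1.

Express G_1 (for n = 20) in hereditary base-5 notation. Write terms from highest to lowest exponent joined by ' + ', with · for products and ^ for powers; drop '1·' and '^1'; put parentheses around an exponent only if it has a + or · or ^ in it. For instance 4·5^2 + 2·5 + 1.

[0] 20 ≡ 4^2 + 4 (base 4). Lift 5: 30. −1: 29.
[1] 29 ≡ 5^2 + 4 (base 5). Lift 6: 40. −1: 39.

5^2 + 4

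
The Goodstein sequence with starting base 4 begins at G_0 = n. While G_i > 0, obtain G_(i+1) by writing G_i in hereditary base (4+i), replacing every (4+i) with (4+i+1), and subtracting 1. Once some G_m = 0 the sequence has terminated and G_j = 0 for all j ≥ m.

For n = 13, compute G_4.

19

step 0: 13 = 3·4 + 1; sub 5 for 4: 3·5 + 1; = 16; G_1 = 16−1 = 15
step 1: 15 = 3·5; sub 6 for 5: 3·6; = 18; G_2 = 18−1 = 17
step 2: 17 = 2·6 + 5; sub 7 for 6: 2·7 + 5; = 19; G_3 = 19−1 = 18
step 3: 18 = 2·7 + 4; sub 8 for 7: 2·8 + 4; = 20; G_4 = 20−1 = 19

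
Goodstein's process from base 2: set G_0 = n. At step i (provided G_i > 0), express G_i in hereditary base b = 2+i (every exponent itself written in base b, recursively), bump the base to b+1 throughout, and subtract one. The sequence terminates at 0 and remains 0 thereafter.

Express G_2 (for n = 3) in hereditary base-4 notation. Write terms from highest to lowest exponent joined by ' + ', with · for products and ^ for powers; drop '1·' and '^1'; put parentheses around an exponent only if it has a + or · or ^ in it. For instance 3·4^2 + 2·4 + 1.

3 —HB2→ 2 + 1 —bump→ 3 + 1 = 4 —(−1)→ 3
3 —HB3→ 3 —bump→ 4 = 4 —(−1)→ 3

3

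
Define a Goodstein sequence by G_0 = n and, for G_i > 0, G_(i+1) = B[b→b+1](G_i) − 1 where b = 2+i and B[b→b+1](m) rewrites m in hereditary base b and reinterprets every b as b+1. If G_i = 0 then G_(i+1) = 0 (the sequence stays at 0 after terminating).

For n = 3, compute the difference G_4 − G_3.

[0] 3 ≡ 2 + 1 (base 2). Lift 3: 4. −1: 3.
[1] 3 ≡ 3 (base 3). Lift 4: 4. −1: 3.
[2] 3 ≡ 3 (base 4). Lift 5: 3. −1: 2.
[3] 2 ≡ 2 (base 5). Lift 6: 2. −1: 1.

-1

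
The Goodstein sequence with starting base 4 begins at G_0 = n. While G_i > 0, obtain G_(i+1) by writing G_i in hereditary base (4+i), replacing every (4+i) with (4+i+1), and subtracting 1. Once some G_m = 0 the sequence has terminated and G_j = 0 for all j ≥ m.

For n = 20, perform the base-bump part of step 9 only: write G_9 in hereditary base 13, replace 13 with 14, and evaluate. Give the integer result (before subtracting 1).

(0) 20|_4 = 4^2 + 4 ↦ 5^2 + 5|_5 = 30 ⇒ 29
(1) 29|_5 = 5^2 + 4 ↦ 6^2 + 4|_6 = 40 ⇒ 39
(2) 39|_6 = 6^2 + 3 ↦ 7^2 + 3|_7 = 52 ⇒ 51
(3) 51|_7 = 7^2 + 2 ↦ 8^2 + 2|_8 = 66 ⇒ 65
(4) 65|_8 = 8^2 + 1 ↦ 9^2 + 1|_9 = 82 ⇒ 81
(5) 81|_9 = 9^2 ↦ 10^2|_10 = 100 ⇒ 99
(6) 99|_10 = 9·10 + 9 ↦ 9·11 + 9|_11 = 108 ⇒ 107
(7) 107|_11 = 9·11 + 8 ↦ 9·12 + 8|_12 = 116 ⇒ 115
(8) 115|_12 = 9·12 + 7 ↦ 9·13 + 7|_13 = 124 ⇒ 123

132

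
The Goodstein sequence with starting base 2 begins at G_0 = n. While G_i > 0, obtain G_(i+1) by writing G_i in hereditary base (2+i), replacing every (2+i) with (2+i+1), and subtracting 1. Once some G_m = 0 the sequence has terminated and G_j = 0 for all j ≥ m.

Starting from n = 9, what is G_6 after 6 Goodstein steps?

50333399

G_0 = 9. HB_2(9) = 2^(2 + 1) + 1. Bump = 82. G_1 = 81.
G_1 = 81. HB_3(81) = 3^(3 + 1). Bump = 1024. G_2 = 1023.
G_2 = 1023. HB_4(1023) = 3·4^4 + 3·4^3 + 3·4^2 + 3·4 + 3. Bump = 9843. G_3 = 9842.
G_3 = 9842. HB_5(9842) = 3·5^5 + 3·5^3 + 3·5^2 + 3·5 + 2. Bump = 140744. G_4 = 140743.
G_4 = 140743. HB_6(140743) = 3·6^6 + 3·6^3 + 3·6^2 + 3·6 + 1. Bump = 2471827. G_5 = 2471826.
G_5 = 2471826. HB_7(2471826) = 3·7^7 + 3·7^3 + 3·7^2 + 3·7. Bump = 50333400. G_6 = 50333399.
G_6 = 50333399. HB_8(50333399) = 3·8^8 + 3·8^3 + 3·8^2 + 2·8 + 7. Bump = 1162263922. G_7 = 1162263921.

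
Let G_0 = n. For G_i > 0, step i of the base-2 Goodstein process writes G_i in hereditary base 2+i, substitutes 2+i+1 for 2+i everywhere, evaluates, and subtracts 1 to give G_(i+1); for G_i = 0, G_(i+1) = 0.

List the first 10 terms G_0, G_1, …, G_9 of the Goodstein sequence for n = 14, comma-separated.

14, 110, 1281, 18750, 326591, 5862840, 134404971, 3487116548, 100000555551, 3138429262496

base 2: 14 = 2^(2 + 1) + 2^2 + 2; at 3: 3^(3 + 1) + 3^3 + 3 = 111; next = 110
base 3: 110 = 3^(3 + 1) + 3^3 + 2; at 4: 4^(4 + 1) + 4^4 + 2 = 1282; next = 1281
base 4: 1281 = 4^(4 + 1) + 4^4 + 1; at 5: 5^(5 + 1) + 5^5 + 1 = 18751; next = 18750
base 5: 18750 = 5^(5 + 1) + 5^5; at 6: 6^(6 + 1) + 6^6 = 326592; next = 326591
base 6: 326591 = 6^(6 + 1) + 5·6^5 + 5·6^4 + 5·6^3 + 5·6^2 + 5·6 + 5; at 7: 7^(7 + 1) + 5·7^5 + 5·7^4 + 5·7^3 + 5·7^2 + 5·7 + 5 = 5862841; next = 5862840
base 7: 5862840 = 7^(7 + 1) + 5·7^5 + 5·7^4 + 5·7^3 + 5·7^2 + 5·7 + 4; at 8: 8^(8 + 1) + 5·8^5 + 5·8^4 + 5·8^3 + 5·8^2 + 5·8 + 4 = 134404972; next = 134404971
base 8: 134404971 = 8^(8 + 1) + 5·8^5 + 5·8^4 + 5·8^3 + 5·8^2 + 5·8 + 3; at 9: 9^(9 + 1) + 5·9^5 + 5·9^4 + 5·9^3 + 5·9^2 + 5·9 + 3 = 3487116549; next = 3487116548
base 9: 3487116548 = 9^(9 + 1) + 5·9^5 + 5·9^4 + 5·9^3 + 5·9^2 + 5·9 + 2; at 10: 10^(10 + 1) + 5·10^5 + 5·10^4 + 5·10^3 + 5·10^2 + 5·10 + 2 = 100000555552; next = 100000555551
base 10: 100000555551 = 10^(10 + 1) + 5·10^5 + 5·10^4 + 5·10^3 + 5·10^2 + 5·10 + 1; at 11: 11^(11 + 1) + 5·11^5 + 5·11^4 + 5·11^3 + 5·11^2 + 5·11 + 1 = 3138429262497; next = 3138429262496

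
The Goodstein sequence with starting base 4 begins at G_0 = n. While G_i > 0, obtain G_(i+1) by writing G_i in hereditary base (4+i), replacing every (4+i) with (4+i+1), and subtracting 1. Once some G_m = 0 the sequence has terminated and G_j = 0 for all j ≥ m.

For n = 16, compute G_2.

27

[0] 16 ≡ 4^2 (base 4). Lift 5: 25. −1: 24.
[1] 24 ≡ 4·5 + 4 (base 5). Lift 6: 28. −1: 27.
[2] 27 ≡ 4·6 + 3 (base 6). Lift 7: 31. −1: 30.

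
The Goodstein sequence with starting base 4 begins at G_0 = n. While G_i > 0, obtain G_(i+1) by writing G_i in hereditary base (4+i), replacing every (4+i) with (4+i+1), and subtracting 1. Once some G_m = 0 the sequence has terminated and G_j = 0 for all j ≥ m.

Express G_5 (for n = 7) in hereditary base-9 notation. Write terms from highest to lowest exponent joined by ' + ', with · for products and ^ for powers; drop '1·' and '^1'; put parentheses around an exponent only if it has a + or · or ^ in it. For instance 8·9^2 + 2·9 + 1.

6

G_0 = 7. HB_4(7) = 4 + 3. Bump = 8. G_1 = 7.
G_1 = 7. HB_5(7) = 5 + 2. Bump = 8. G_2 = 7.
G_2 = 7. HB_6(7) = 6 + 1. Bump = 8. G_3 = 7.
G_3 = 7. HB_7(7) = 7. Bump = 8. G_4 = 7.
G_4 = 7. HB_8(7) = 7. Bump = 7. G_5 = 6.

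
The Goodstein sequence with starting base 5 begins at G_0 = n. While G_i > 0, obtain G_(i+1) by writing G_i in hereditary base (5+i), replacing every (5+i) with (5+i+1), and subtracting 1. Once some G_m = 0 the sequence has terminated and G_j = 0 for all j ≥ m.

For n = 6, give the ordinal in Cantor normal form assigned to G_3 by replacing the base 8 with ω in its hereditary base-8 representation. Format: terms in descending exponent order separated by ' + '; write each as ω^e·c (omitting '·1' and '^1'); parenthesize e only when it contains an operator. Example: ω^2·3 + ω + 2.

5

base 5: 6 = 5 + 1; at 6: 6 + 1 = 7; next = 6
base 6: 6 = 6; at 7: 7 = 7; next = 6
base 7: 6 = 6; at 8: 6 = 6; next = 5
base 8: 5 = 5; at 9: 5 = 5; next = 4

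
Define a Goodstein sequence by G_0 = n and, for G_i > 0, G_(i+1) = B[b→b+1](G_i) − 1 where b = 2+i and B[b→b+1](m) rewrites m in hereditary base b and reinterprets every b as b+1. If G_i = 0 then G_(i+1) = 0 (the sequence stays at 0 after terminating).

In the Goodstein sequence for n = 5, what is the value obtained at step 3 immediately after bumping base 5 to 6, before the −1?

G_0=5  [base 2] 2^2 + 1  →[2↦3]→  3^3 + 1 = 28  −1 ⇒ G_1=27
G_1=27  [base 3] 3^3  →[3↦4]→  4^4 = 256  −1 ⇒ G_2=255
G_2=255  [base 4] 3·4^3 + 3·4^2 + 3·4 + 3  →[4↦5]→  3·5^3 + 3·5^2 + 3·5 + 3 = 468  −1 ⇒ G_3=467

776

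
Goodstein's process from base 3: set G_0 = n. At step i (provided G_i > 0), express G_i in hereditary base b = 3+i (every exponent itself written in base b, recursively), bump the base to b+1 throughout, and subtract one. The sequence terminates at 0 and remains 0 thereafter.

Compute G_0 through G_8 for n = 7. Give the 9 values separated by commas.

[0] 7 ≡ 2·3 + 1 (base 3). Lift 4: 9. −1: 8.
[1] 8 ≡ 2·4 (base 4). Lift 5: 10. −1: 9.
[2] 9 ≡ 5 + 4 (base 5). Lift 6: 10. −1: 9.
[3] 9 ≡ 6 + 3 (base 6). Lift 7: 10. −1: 9.
[4] 9 ≡ 7 + 2 (base 7). Lift 8: 10. −1: 9.
[5] 9 ≡ 8 + 1 (base 8). Lift 9: 10. −1: 9.
[6] 9 ≡ 9 (base 9). Lift 10: 10. −1: 9.
[7] 9 ≡ 9 (base 10). Lift 11: 9. −1: 8.

7, 8, 9, 9, 9, 9, 9, 9, 8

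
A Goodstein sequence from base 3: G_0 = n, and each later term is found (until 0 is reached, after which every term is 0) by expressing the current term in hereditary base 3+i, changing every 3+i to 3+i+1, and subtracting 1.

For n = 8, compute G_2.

10

[0] 8 ≡ 2·3 + 2 (base 3). Lift 4: 10. −1: 9.
[1] 9 ≡ 2·4 + 1 (base 4). Lift 5: 11. −1: 10.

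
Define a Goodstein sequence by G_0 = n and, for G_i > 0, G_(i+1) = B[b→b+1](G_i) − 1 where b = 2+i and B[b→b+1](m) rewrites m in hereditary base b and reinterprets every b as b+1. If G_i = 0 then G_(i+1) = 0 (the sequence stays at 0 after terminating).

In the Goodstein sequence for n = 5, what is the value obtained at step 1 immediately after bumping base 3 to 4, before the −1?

256

[0] 5 ≡ 2^2 + 1 (base 2). Lift 3: 28. −1: 27.
[1] 27 ≡ 3^3 (base 3). Lift 4: 256. −1: 255.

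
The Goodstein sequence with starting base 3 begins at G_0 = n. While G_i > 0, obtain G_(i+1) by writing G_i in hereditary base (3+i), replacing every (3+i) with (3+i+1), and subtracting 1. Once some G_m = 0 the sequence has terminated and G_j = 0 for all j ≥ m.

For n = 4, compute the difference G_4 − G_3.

-1

G_0=4  [base 3] 3 + 1  →[3↦4]→  4 + 1 = 5  −1 ⇒ G_1=4
G_1=4  [base 4] 4  →[4↦5]→  5 = 5  −1 ⇒ G_2=4
G_2=4  [base 5] 4  →[5↦6]→  4 = 4  −1 ⇒ G_3=3
G_3=3  [base 6] 3  →[6↦7]→  3 = 3  −1 ⇒ G_4=2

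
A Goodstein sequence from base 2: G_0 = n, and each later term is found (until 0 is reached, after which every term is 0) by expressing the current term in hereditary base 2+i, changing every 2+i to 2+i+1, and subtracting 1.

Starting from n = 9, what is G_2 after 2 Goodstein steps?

i=0: 9 = 2^(2 + 1) + 1 (b=2); 2→3: 3^(3 + 1) + 1 = 82; 82−1 = 81
i=1: 81 = 3^(3 + 1) (b=3); 3→4: 4^(4 + 1) = 1024; 1024−1 = 1023
i=2: 1023 = 3·4^4 + 3·4^3 + 3·4^2 + 3·4 + 3 (b=4); 4→5: 3·5^5 + 3·5^3 + 3·5^2 + 3·5 + 3 = 9843; 9843−1 = 9842

1023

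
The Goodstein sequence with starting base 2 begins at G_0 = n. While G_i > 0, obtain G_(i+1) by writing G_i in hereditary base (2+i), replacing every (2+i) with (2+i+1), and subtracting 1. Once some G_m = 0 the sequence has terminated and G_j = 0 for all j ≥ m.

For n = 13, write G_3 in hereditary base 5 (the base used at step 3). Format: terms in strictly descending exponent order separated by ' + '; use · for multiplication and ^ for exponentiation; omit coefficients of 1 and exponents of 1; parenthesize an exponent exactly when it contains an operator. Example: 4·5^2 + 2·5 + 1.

i=0: 13 = 2^(2 + 1) + 2^2 + 1 (b=2); 2→3: 3^(3 + 1) + 3^3 + 1 = 109; 109−1 = 108
i=1: 108 = 3^(3 + 1) + 3^3 (b=3); 3→4: 4^(4 + 1) + 4^4 = 1280; 1280−1 = 1279
i=2: 1279 = 4^(4 + 1) + 3·4^3 + 3·4^2 + 3·4 + 3 (b=4); 4→5: 5^(5 + 1) + 3·5^3 + 3·5^2 + 3·5 + 3 = 16093; 16093−1 = 16092
i=3: 16092 = 5^(5 + 1) + 3·5^3 + 3·5^2 + 3·5 + 2 (b=5); 5→6: 6^(6 + 1) + 3·6^3 + 3·6^2 + 3·6 + 2 = 280712; 280712−1 = 280711

5^(5 + 1) + 3·5^3 + 3·5^2 + 3·5 + 2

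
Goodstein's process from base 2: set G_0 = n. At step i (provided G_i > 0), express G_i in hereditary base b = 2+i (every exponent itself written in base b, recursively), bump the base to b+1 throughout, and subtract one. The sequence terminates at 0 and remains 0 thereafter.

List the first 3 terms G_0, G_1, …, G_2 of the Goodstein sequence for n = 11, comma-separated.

[0] 11 ≡ 2^(2 + 1) + 2 + 1 (base 2). Lift 3: 85. −1: 84.
[1] 84 ≡ 3^(3 + 1) + 3 (base 3). Lift 4: 1028. −1: 1027.

11, 84, 1027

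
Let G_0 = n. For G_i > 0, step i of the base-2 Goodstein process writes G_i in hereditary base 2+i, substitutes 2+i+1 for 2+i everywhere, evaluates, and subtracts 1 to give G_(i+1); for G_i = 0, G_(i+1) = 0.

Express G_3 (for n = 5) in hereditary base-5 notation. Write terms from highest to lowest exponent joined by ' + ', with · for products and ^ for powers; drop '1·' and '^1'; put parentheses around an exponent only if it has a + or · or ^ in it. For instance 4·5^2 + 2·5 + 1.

i=0: 5 = 2^2 + 1 (b=2); 2→3: 3^3 + 1 = 28; 28−1 = 27
i=1: 27 = 3^3 (b=3); 3→4: 4^4 = 256; 256−1 = 255
i=2: 255 = 3·4^3 + 3·4^2 + 3·4 + 3 (b=4); 4→5: 3·5^3 + 3·5^2 + 3·5 + 3 = 468; 468−1 = 467
i=3: 467 = 3·5^3 + 3·5^2 + 3·5 + 2 (b=5); 5→6: 3·6^3 + 3·6^2 + 3·6 + 2 = 776; 776−1 = 775

3·5^3 + 3·5^2 + 3·5 + 2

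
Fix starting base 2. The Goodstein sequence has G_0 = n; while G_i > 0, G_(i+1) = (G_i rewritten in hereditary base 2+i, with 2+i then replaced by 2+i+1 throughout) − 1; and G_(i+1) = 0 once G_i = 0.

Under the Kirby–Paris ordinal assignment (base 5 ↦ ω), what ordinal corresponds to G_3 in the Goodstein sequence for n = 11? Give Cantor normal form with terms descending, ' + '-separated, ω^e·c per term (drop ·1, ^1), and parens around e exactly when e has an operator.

G_0 = 11. HB_2(11) = 2^(2 + 1) + 2 + 1. Bump = 85. G_1 = 84.
G_1 = 84. HB_3(84) = 3^(3 + 1) + 3. Bump = 1028. G_2 = 1027.
G_2 = 1027. HB_4(1027) = 4^(4 + 1) + 3. Bump = 15628. G_3 = 15627.

ω^(ω + 1) + 2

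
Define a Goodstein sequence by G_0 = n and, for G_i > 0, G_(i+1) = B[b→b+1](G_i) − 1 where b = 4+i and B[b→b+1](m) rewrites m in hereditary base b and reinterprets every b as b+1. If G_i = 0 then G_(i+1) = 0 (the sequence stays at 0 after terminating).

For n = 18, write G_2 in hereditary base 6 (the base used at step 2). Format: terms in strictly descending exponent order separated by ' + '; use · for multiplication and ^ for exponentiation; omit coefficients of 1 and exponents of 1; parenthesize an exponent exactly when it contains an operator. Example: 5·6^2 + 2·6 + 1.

(0) 18|_4 = 4^2 + 2 ↦ 5^2 + 2|_5 = 27 ⇒ 26
(1) 26|_5 = 5^2 + 1 ↦ 6^2 + 1|_6 = 37 ⇒ 36
(2) 36|_6 = 6^2 ↦ 7^2|_7 = 49 ⇒ 48

6^2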